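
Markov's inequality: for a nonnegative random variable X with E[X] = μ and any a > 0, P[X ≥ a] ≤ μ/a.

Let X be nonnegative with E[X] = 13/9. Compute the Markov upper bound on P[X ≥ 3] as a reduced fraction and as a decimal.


μ = E[X] = 13/9, a = 3.
Markov: P[X ≥ 3] ≤ μ/a = (13/9)/3 = 13/27.
Numerically: ≈ 0.4815.
(Since a = 3 > μ = 1.4444, the bound 13/27 is < 1 and informative.)

P[X ≥ 3] ≤ 13/27 ≈ 0.4815.


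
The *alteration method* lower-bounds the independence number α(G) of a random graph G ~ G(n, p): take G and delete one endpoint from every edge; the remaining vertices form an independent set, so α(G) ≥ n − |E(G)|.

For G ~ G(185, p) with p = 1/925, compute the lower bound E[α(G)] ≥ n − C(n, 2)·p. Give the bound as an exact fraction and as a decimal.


E[|E(G)|] = C(185, 2)·p = 17020 · (1/925) = 92/5.
E[α(G)] ≥ n − E[|E(G)|] = 185 − 92/5 = 833/5.
Numerically: ≈ 166.60000.
(This is only a lower bound; the true E[α(G)] may be larger.)

E[α(G)] ≥ 833/5 ≈ 166.60000.


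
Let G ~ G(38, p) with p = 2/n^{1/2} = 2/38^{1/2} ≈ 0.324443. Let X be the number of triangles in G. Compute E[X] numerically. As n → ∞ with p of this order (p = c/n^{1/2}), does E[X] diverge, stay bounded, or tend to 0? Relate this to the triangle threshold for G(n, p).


Number of potential triangles: C(38, 3) = 8436.
Each occurs with probability p³ ≈ (0.324443)³ ≈ 3.41518781e-02.
By linearity: E[X] = C(38, 3)·p³ ≈ 8436 · 3.41518781e-02 ≈ 288.105244.
Since α = 1/2 < 1, p = c/n^{1/2} ≫ 1/n is above the triangle threshold p ~ 1/n. Asymptotically E[X] ~ (c³/6)·n^{3(1−α)} = (2³/6)·n^{1.5} → ∞; triangles are abundant w.h.p.

E[X] ≈ 288.105244; in regime p = Θ(1/n^{1/2}) E[X] diverges (above the triangle threshold p ~ 1/n).


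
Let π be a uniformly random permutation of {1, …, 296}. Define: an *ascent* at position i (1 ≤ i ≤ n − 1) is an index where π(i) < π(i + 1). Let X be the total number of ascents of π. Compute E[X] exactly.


Write X = Σ X_I over i = 1, …, 295, with X_I the indicator of one ascent.
There are 295 indicators.
For each fixed i, the pair (π(i), π(i+1)) is a uniformly random ordered pair of distinct values from {1, …, 296}; by symmetry P[π(i) < π(i+1)] = 1/2.
By linearity: E[X] = 295 · (1/2) = (296 − 1) · (1/2) = 295/2 ≈ 147.50000.

E[X] = 295/2 = 147.50000.


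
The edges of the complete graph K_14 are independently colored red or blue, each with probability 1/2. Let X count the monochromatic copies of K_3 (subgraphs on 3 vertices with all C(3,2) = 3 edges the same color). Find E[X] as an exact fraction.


Let X = Σ_S X_S over the C(14, 3) = 364 subsets S of size 3, where X_S = 1 if the K_3 on S is monochromatic.
For a fixed S, the K_3 on S has C(3, 2) = 3 edges. P[all 3 edges red] = (1/2)^3, and likewise for blue, so P[monochromatic] = 2·(1/2)^3 = 2^{1 − 3} = 1/4.
Summing: E[X] = C(14, 3) · 2^{1 − 3} = 364 · 1/4 = 91.
Numerically: E[X] ≈ 91.000000.

E[X] = C(14,3)·2^(1−C(3,2)) = 91 ≈ 91.000000.


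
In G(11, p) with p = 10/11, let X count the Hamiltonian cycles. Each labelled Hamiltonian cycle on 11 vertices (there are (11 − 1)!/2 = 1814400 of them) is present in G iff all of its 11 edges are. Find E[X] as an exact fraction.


K_11 has (11 − 1)!/2 = 1814400 labelled Hamiltonian cycles.
For each such Hamiltonian cycle H, let X_H = 1 if all 11 edges of H are present in G. Then P[X_H = 1] = p^{11} = (10/11)^{11} = 100000000000/285311670611.
By linearity: E[X] = Σ_H E[X_H] = 1814400 · p^{11} = 1814400 · 100000000000/285311670611 = 181440000000000000/285311670611.
Numerically: E[X] ≈ 6.359e+05.

E[X] = 1814400 · (10/11)^{11} = 181440000000000000/285311670611 ≈ 6.359e+05.


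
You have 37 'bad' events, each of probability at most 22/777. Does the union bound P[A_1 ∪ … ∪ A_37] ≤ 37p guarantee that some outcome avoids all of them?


Union bound: P[∪_{i=1}^{37} A_i] ≤ Σ_i P[A_i] ≤ 37·p = 37·(22/777) = 22/21.
Numerically: 22/21 ≈ 1.04762.
Is 22/21 < 1? NO.
Since the bound 22/21 is ≥ 1, the union bound is uninformative here; it does NOT by itself certify existence.

37·p = 22/21 ≈ 1.04762; existence NOT certified by the union bound.


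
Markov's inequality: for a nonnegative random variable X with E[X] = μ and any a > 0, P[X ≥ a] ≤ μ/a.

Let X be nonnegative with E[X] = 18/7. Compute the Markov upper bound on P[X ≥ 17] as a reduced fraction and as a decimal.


μ = E[X] = 18/7, a = 17.
Markov: P[X ≥ 17] ≤ μ/a = (18/7)/17 = 18/119.
Numerically: ≈ 0.151.
(Since a = 17 > μ = 2.571, the bound 18/119 is < 1 and informative.)

P[X ≥ 17] ≤ 18/119 ≈ 0.151.


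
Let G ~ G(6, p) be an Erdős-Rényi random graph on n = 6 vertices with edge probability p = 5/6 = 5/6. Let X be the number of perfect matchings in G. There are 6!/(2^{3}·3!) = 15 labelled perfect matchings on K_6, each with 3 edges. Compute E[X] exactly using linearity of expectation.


K_6 has 6!/(2^{3}·3!) = 15 labelled perfect matchings.
For each such perfect matching H, let X_H = 1 if all 3 edges of H are present in G. Then P[X_H = 1] = p^{3} = (5/6)^{3} = 125/216.
By linearity of expectation: E[X] = Σ_H E[X_H] = 15 · p^{3} = 15 · 125/216 = 625/72.
Numerically: E[X] ≈ 8.681.

E[X] = 15 · (5/6)^{3} = 625/72 ≈ 8.681.


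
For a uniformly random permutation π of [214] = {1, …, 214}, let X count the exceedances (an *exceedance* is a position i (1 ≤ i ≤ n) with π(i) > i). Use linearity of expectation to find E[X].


Write X = Σ_{i=1}^{214} X_i, where X_i = 1_{π(i) > i}.
For each fixed i, π(i) is uniform over {1, …, 214} (marginal of a uniform permutation), so P[π(i) > i] = (n − i)/n. Summing: Σ_{i=1}^{214} (n − i)/n = (0 + 1 + … + 213)/214 = 214(214 − 1)/(2·214) = (214 − 1)/2.
Hence E[X] = Σ_{i=1}^{214} (214 − i)/214 = 213/2 ≈ 106.50000.

E[X] = 213/2 = 106.50000.


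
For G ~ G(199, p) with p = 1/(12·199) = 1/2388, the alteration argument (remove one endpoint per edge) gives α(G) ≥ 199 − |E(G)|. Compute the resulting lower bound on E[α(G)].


E[|E(G)|] = C(199, 2)·p = 19701 · (1/2388) = 33/4.
E[α(G)] ≥ n − E[|E(G)|] = 199 − 33/4 = 763/4.
Numerically: ≈ 190.750.
(This is only a lower bound; the true E[α(G)] may be larger.)

E[α(G)] ≥ 763/4 ≈ 190.750.


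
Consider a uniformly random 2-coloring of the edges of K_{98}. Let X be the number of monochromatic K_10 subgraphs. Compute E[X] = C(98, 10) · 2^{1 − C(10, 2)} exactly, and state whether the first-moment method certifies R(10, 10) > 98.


E[X] = C(98, 10) · 2^{1 − 45} = 14005614014756 · 2^{−44} = 14005614014756/17592186044416.
As a reduced fraction: E[X] = 3501403503689/4398046511104 ≈ 0.7961.
Is E[X] < 1? YES.
Since E[X] < 1, there exists a 2-coloring of K_{98} with no monochromatic K_10; hence R(10, 10) > 98.

E[X] = 3501403503689/4398046511104 ≈ 0.7961; E[X] < 1, so R(10, 10) > 98.


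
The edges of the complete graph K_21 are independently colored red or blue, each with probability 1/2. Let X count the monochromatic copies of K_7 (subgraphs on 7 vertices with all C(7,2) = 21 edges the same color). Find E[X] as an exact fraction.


Let X = Σ_S X_S over the C(21, 7) = 116280 subsets S of size 7, where X_S = 1 if the K_7 on S is monochromatic.
For a fixed S, the K_7 on S has C(7, 2) = 21 edges. P[all 21 edges red] = (1/2)^21, and likewise for blue, so P[monochromatic] = 2·(1/2)^21 = 2^{1 − 21} = 1/1048576.
By linearity of expectation: E[X] = C(21, 7) · 2^{1 − 21} = 116280 · 1/1048576 = 14535/131072.
Numerically: E[X] ≈ 0.11089.

E[X] = C(21,7)·2^(1−C(7,2)) = 14535/131072 ≈ 0.11089.


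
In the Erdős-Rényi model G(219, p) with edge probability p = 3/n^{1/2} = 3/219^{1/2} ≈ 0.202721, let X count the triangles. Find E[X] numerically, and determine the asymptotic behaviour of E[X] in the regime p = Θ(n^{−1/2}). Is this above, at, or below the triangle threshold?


Number of potential triangles: C(219, 3) = 1726669.
Each occurs with probability p³ ≈ (0.202721)³ ≈ 8.33100877e-03.
By linearity: E[X] = C(219, 3)·p³ ≈ 1726669 · 8.33100877e-03 ≈ 14384.894590.
Since α = 1/2 < 1, p = c/n^{1/2} ≫ 1/n is above the triangle threshold p ~ 1/n. Asymptotically E[X] ~ (c³/6)·n^{3(1−α)} = (3³/6)·n^{1.5} → ∞; triangles are abundant w.h.p.

E[X] ≈ 14384.894590; in regime p = Θ(1/n^{1/2}) E[X] diverges (above the triangle threshold p ~ 1/n).


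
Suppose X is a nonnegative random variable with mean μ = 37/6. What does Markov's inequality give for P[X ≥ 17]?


μ = E[X] = 37/6, a = 17.
Markov: P[X ≥ 17] ≤ μ/a = (37/6)/17 = 37/102.
Numerically: ≈ 0.3627.
(Since a = 17 > μ = 6.1667, the bound 37/102 is < 1 and informative.)

P[X ≥ 17] ≤ 37/102 ≈ 0.3627.


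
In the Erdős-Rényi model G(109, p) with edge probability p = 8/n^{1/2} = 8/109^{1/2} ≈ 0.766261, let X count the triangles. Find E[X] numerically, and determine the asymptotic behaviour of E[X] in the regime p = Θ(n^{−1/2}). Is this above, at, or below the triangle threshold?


Number of potential triangles: C(109, 3) = 209934.
Each occurs with probability p³ ≈ (0.766261)³ ≈ 4.49914732e-01.
By linearity: E[X] = C(109, 3)·p³ ≈ 209934 · 4.49914732e-01 ≈ 94452.399377.
Since α = 1/2 < 1, p = c/n^{1/2} ≫ 1/n is above the triangle threshold p ~ 1/n. Asymptotically E[X] ~ (c³/6)·n^{3(1−α)} = (8³/6)·n^{1.5} → ∞; triangles are abundant w.h.p.

E[X] ≈ 94452.399377; in regime p = Θ(1/n^{1/2}) E[X] diverges (above the triangle threshold p ~ 1/n).


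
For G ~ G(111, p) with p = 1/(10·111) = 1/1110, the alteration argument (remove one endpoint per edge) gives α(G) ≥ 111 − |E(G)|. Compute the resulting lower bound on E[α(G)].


E[|E(G)|] = C(111, 2)·p = 6105 · (1/1110) = 11/2.
E[α(G)] ≥ n − E[|E(G)|] = 111 − 11/2 = 211/2.
Numerically: ≈ 105.500.
(This is only a lower bound; the true E[α(G)] may be larger.)

E[α(G)] ≥ 211/2 ≈ 105.500.


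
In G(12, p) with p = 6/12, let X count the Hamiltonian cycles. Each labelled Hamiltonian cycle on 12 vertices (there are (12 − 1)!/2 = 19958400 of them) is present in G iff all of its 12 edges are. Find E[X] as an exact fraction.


K_12 has (12 − 1)!/2 = 19958400 labelled Hamiltonian cycles.
For each such Hamiltonian cycle H, let X_H = 1 if all 12 edges of H are present in G. Then P[X_H = 1] = p^{12} = (1/2)^{12} = 1/4096.
By linearity of expectation: E[X] = Σ_H E[X_H] = 19958400 · p^{12} = 19958400 · 1/4096 = 155925/32.
Numerically: E[X] ≈ 4.87e+03.

E[X] = 19958400 · (1/2)^{12} = 155925/32 ≈ 4.87e+03.


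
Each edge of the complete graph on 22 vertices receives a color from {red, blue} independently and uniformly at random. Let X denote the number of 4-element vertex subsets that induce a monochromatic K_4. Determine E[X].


Let X = Σ_S X_S over the C(22, 4) = 7315 subsets S of size 4, where X_S = 1 if the K_4 on S is monochromatic.
For a fixed S, the K_4 on S has C(4, 2) = 6 edges. P[all 6 edges red] = (1/2)^6, and likewise for blue, so P[monochromatic] = 2·(1/2)^6 = 2^{1 − 6} = 1/32.
Summing: E[X] = C(22, 4) · 2^{1 − 6} = 7315 · 1/32 = 7315/32.
Numerically: E[X] ≈ 228.594.

E[X] = C(22,4)·2^(1−C(4,2)) = 7315/32 ≈ 228.594.


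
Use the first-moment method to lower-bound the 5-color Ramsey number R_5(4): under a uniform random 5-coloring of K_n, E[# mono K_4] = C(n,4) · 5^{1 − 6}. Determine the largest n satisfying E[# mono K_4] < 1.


We need C(n, 4) · 5^{1 − 6} < 1, i.e. C(n, 4) < 5^{6 − 1} = 3125.
Check values of n near the boundary:
  n = 17: C(17, 4) = 2380; 2380 < 3125? YES
  n = 18: C(18, 4) = 3060; 3060 < 3125? YES
  n = 19: C(19, 4) = 3876; 3876 < 3125? NO
The largest n with C(n, 4) < 3125 is n = 18 (where E[X] = 612/625 ≈ 0.9792). Hence R_5(4) > 18, i.e. R_5(4) ≥ 19.

Largest n = 18; hence R_5(4) > 18.


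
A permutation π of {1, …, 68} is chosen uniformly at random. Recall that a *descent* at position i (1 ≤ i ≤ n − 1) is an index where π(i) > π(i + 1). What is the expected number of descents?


Write X = Σ X_I over i = 1, …, 67, with X_I the indicator of one descent.
There are 67 indicators.
For each fixed i, the pair (π(i), π(i+1)) is a uniformly random ordered pair of distinct values from {1, …, 68}; by symmetry P[π(i) > π(i+1)] = 1/2.
By linearity: E[X] = 67 · (1/2) = (68 − 1) · (1/2) = 67/2 ≈ 33.50000.

E[X] = 67/2 = 33.50000.


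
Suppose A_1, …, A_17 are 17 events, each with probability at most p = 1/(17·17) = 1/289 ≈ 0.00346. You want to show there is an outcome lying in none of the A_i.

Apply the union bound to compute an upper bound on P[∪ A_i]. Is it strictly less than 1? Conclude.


Union bound: P[∪_{i=1}^{17} A_i] ≤ Σ_i P[A_i] ≤ 17·p = 17·(1/289) = 1/17.
Numerically: 1/17 ≈ 0.05882.
Is 1/17 < 1? YES.
Since P[∪ A_i] ≤ 1/17 < 1, the complement has P[∩ A_i^c] ≥ 1 − 1/17 = 16/17 > 0, so some outcome avoids every A_i.

17·p = 1/17 ≈ 0.05882; existence CERTIFIED by the union bound.


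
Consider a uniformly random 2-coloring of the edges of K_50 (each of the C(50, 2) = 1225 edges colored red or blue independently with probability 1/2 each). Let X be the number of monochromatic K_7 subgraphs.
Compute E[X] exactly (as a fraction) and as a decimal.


Let X = Σ_S X_S over the C(50, 7) = 99884400 subsets S of size 7, where X_S = 1 if the K_7 on S is monochromatic.
For a fixed S, the K_7 on S has C(7, 2) = 21 edges. P[all 21 edges red] = (1/2)^21, and likewise for blue, so P[monochromatic] = 2·(1/2)^21 = 2^{1 − 21} = 1/1048576.
By linearity: E[X] = C(50, 7) · 2^{1 − 21} = 99884400 · 1/1048576 = 6242775/65536.
Numerically: E[X] ≈ 95.257187.

E[X] = C(50,7)·2^(1−C(7,2)) = 6242775/65536 ≈ 95.257187.


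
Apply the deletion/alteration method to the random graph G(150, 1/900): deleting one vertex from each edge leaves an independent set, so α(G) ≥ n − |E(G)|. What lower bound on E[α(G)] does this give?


E[|E(G)|] = C(150, 2)·p = 11175 · (1/900) = 149/12.
E[α(G)] ≥ n − E[|E(G)|] = 150 − 149/12 = 1651/12.
Numerically: ≈ 137.5833.
(This is only a lower bound; the true E[α(G)] may be larger.)

E[α(G)] ≥ 1651/12 ≈ 137.5833.


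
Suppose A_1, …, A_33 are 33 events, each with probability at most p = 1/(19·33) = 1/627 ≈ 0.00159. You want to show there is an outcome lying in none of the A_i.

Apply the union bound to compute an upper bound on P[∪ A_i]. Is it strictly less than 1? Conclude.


Union bound: P[∪_{i=1}^{33} A_i] ≤ Σ_i P[A_i] ≤ 33·p = 33·(1/627) = 1/19.
Numerically: 1/19 ≈ 0.05263.
Is 1/19 < 1? YES.
Since P[∪ A_i] ≤ 1/19 < 1, the complement has P[∩ A_i^c] ≥ 1 − 1/19 = 18/19 > 0, so some outcome avoids every A_i.

33·p = 1/19 ≈ 0.05263; existence CERTIFIED by the union bound.


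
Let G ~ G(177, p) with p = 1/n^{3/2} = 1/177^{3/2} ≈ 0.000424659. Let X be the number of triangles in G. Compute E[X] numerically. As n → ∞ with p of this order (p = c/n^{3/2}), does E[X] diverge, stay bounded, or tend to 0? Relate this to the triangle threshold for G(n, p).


Number of potential triangles: C(177, 3) = 908600.
Each occurs with probability p³ ≈ (0.000424659)³ ≈ 7.65808710e-11.
By linearity: E[X] = C(177, 3)·p³ ≈ 908600 · 7.65808710e-11 ≈ 0.000070.
Since α = 3/2 > 1, p = c/n^{3/2} = o(1/n) is below the triangle threshold p ~ 1/n. Asymptotically E[X] ~ (c³/6)·n^{3(1−α)} = (1³/6)·n^{-1.5} → 0, so by Markov's inequality G has no triangles w.h.p.

E[X] ≈ 0.000070; in regime p = Θ(1/n^{3/2}) E[X] tends to 0 (below the triangle threshold p ~ 1/n).


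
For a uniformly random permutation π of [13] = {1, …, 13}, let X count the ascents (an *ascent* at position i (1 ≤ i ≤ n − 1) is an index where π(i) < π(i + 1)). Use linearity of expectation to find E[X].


Write X = Σ X_I over i = 1, …, 12, with X_I the indicator of one ascent.
There are 12 indicators.
For each fixed i, the pair (π(i), π(i+1)) is a uniformly random ordered pair of distinct values from {1, …, 13}; by symmetry P[π(i) < π(i+1)] = 1/2.
By linearity: E[X] = 12 · (1/2) = (13 − 1) · (1/2) = 6 ≈ 6.0000.

E[X] = 6 = 6.0000.


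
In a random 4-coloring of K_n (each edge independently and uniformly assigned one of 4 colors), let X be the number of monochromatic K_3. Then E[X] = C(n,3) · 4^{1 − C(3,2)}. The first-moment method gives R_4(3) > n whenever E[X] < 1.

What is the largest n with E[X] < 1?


We need C(n, 3) · 4^{1 − 3} < 1, i.e. C(n, 3) < 4^{3 − 1} = 16.
Check values of n near the boundary:
  n = 3: C(3, 3) = 1; 1 < 16? YES
  n = 4: C(4, 3) = 4; 4 < 16? YES
  n = 5: C(5, 3) = 10; 10 < 16? YES
  n = 6: C(6, 3) = 20; 20 < 16? NO
The largest n with C(n, 3) < 16 is n = 5 (where E[X] = 5/8 ≈ 0.6250000). Hence R_4(3) > 5, i.e. R_4(3) ≥ 6.

Largest n = 5; hence R_4(3) > 5.


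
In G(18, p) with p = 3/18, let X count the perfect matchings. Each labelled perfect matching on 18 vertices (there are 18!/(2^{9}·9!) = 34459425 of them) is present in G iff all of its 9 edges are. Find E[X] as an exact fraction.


K_18 has 18!/(2^{9}·9!) = 34459425 labelled perfect matchings.
For each such perfect matching H, let X_H = 1 if all 9 edges of H are present in G. Then P[X_H = 1] = p^{9} = (1/6)^{9} = 1/10077696.
By linearity of expectation: E[X] = Σ_H E[X_H] = 34459425 · p^{9} = 34459425 · 1/10077696 = 425425/124416.
Numerically: E[X] ≈ 3.41938.

E[X] = 34459425 · (1/6)^{9} = 425425/124416 ≈ 3.41938.


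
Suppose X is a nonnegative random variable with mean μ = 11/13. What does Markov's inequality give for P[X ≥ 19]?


μ = E[X] = 11/13, a = 19.
Markov: P[X ≥ 19] ≤ μ/a = (11/13)/19 = 11/247.
Numerically: ≈ 0.0445.
(Since a = 19 > μ = 0.8462, the bound 11/247 is < 1 and informative.)

P[X ≥ 19] ≤ 11/247 ≈ 0.0445.


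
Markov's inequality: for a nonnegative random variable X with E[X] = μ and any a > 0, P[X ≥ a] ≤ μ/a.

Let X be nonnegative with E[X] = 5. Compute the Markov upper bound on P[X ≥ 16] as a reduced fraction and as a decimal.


μ = E[X] = 5, a = 16.
Markov: P[X ≥ 16] ≤ μ/a = (5)/16 = 5/16.
Numerically: ≈ 0.312500.
(Since a = 16 > μ = 5.000000, the bound 5/16 is < 1 and informative.)

P[X ≥ 16] ≤ 5/16 ≈ 0.312500.


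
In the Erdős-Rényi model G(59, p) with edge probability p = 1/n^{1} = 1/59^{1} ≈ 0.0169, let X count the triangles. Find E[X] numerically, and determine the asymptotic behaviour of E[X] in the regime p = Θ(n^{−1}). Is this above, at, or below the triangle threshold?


Number of potential triangles: C(59, 3) = 32509.
Each occurs with probability p³ ≈ (0.0169)³ ≈ 4.86905e-06.
By linearity: E[X] = C(59, 3)·p³ ≈ 32509 · 4.86905e-06 ≈ 0.158.
Here α = 1, so p = 1/n is exactly at the triangle threshold p ~ 1/n. Asymptotically E[X] → c³/6 = 1³/6 = 1/6 ≈ 0.167, a bounded constant. In this regime the triangle count is asymptotically Poisson(c³/6).

E[X] ≈ 0.158; in regime p = Θ(1/n^{1}) E[X] stays bounded (at the triangle threshold p ~ 1/n).


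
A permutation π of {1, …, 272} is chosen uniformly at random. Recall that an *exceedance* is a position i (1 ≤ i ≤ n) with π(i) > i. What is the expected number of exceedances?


Write X = Σ_{i=1}^{272} X_i, where X_i = 1_{π(i) > i}.
For each fixed i, π(i) is uniform over {1, …, 272} (marginal of a uniform permutation), so P[π(i) > i] = (n − i)/n. Summing: Σ_{i=1}^{272} (n − i)/n = (0 + 1 + … + 271)/272 = 272(272 − 1)/(2·272) = (272 − 1)/2.
Hence E[X] = Σ_{i=1}^{272} (272 − i)/272 = 271/2 ≈ 135.5000.

E[X] = 271/2 = 135.5000.


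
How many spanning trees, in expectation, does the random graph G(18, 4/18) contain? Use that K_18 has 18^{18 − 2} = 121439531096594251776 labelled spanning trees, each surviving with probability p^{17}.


K_18 has 18^{18 − 2} = 121439531096594251776 labelled spanning trees.
For each such spanning tree H, let X_H = 1 if all 17 edges of H are present in G. Then P[X_H = 1] = p^{17} = (2/9)^{17} = 131072/16677181699666569.
By linearity: E[X] = Σ_H E[X_H] = 121439531096594251776 · p^{17} = 121439531096594251776 · 131072/16677181699666569 = 8589934592/9.
Numerically: E[X] ≈ 9.5444e+08.

E[X] = 121439531096594251776 · (2/9)^{17} = 8589934592/9 ≈ 9.5444e+08.


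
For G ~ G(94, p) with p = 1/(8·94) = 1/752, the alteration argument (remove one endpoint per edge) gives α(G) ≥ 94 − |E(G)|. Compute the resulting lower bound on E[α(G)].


E[|E(G)|] = C(94, 2)·p = 4371 · (1/752) = 93/16.
E[α(G)] ≥ n − E[|E(G)|] = 94 − 93/16 = 1411/16.
Numerically: ≈ 88.1875.
(This is only a lower bound; the true E[α(G)] may be larger.)

E[α(G)] ≥ 1411/16 ≈ 88.1875.


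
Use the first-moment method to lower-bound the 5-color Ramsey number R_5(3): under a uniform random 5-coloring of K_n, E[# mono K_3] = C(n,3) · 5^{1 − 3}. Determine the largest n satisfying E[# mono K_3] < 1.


We need C(n, 3) · 5^{1 − 3} < 1, i.e. C(n, 3) < 5^{3 − 1} = 25.
Check values of n near the boundary:
  n = 3: C(3, 3) = 1; 1 < 25? YES
  n = 4: C(4, 3) = 4; 4 < 25? YES
  n = 5: C(5, 3) = 10; 10 < 25? YES
  n = 6: C(6, 3) = 20; 20 < 25? YES
  n = 7: C(7, 3) = 35; 35 < 25? NO
  n = 8: C(8, 3) = 56; 56 < 25? NO
  n = 9: C(9, 3) = 84; 84 < 25? NO
The largest n with C(n, 3) < 25 is n = 6 (where E[X] = 4/5 ≈ 0.80000). Hence R_5(3) > 6, i.e. R_5(3) ≥ 7.

Largest n = 6; hence R_5(3) > 6.


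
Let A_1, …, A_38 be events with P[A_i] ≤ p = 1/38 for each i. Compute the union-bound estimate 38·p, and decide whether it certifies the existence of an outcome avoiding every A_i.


Union bound: P[∪_{i=1}^{38} A_i] ≤ Σ_i P[A_i] ≤ 38·p = 38·(1/38) = 1.
Numerically: 1 ≈ 1.0000000.
Is 1 < 1? NO.
Since the bound 1 is ≥ 1, the union bound is uninformative here; it does NOT by itself certify existence.

38·p = 1 ≈ 1.0000000; existence NOT certified by the union bound.


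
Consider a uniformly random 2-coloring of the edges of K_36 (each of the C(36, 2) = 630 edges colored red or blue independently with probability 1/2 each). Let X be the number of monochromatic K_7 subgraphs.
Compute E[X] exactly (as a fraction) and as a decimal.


Let X = Σ_S X_S over the C(36, 7) = 8347680 subsets S of size 7, where X_S = 1 if the K_7 on S is monochromatic.
For a fixed S, the K_7 on S has C(7, 2) = 21 edges. P[all 21 edges red] = (1/2)^21, and likewise for blue, so P[monochromatic] = 2·(1/2)^21 = 2^{1 − 21} = 1/1048576.
By linearity of expectation: E[X] = C(36, 7) · 2^{1 − 21} = 8347680 · 1/1048576 = 260865/32768.
Numerically: E[X] ≈ 7.96097.

E[X] = C(36,7)·2^(1−C(7,2)) = 260865/32768 ≈ 7.96097.


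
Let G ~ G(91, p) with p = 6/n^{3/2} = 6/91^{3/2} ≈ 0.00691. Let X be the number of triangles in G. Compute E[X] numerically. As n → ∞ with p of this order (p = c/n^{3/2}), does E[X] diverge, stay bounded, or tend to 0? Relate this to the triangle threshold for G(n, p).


Number of potential triangles: C(91, 3) = 121485.
Each occurs with probability p³ ≈ (0.00691)³ ≈ 3.30193e-07.
By linearity: E[X] = C(91, 3)·p³ ≈ 121485 · 3.30193e-07 ≈ 0.040.
Since α = 3/2 > 1, p = c/n^{3/2} = o(1/n) is below the triangle threshold p ~ 1/n. Asymptotically E[X] ~ (c³/6)·n^{3(1−α)} = (6³/6)·n^{-1.5} → 0, so by Markov's inequality G has no triangles w.h.p.

E[X] ≈ 0.040; in regime p = Θ(1/n^{3/2}) E[X] tends to 0 (below the triangle threshold p ~ 1/n).


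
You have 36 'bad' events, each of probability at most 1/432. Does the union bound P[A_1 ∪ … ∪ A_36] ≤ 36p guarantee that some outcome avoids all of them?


Union bound: P[∪_{i=1}^{36} A_i] ≤ Σ_i P[A_i] ≤ 36·p = 36·(1/432) = 1/12.
Numerically: 1/12 ≈ 0.0833.
Is 1/12 < 1? YES.
Since P[∪ A_i] ≤ 1/12 < 1, the complement has P[∩ A_i^c] ≥ 1 − 1/12 = 11/12 > 0, so some outcome avoids every A_i.

36·p = 1/12 ≈ 0.0833; existence CERTIFIED by the union bound.


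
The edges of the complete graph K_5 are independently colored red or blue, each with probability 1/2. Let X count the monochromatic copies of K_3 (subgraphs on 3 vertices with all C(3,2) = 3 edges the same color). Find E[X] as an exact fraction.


Let X = Σ_S X_S over the C(5, 3) = 10 subsets S of size 3, where X_S = 1 if the K_3 on S is monochromatic.
For a fixed S, the K_3 on S has C(3, 2) = 3 edges. P[all 3 edges red] = (1/2)^3, and likewise for blue, so P[monochromatic] = 2·(1/2)^3 = 2^{1 − 3} = 1/4.
By linearity: E[X] = C(5, 3) · 2^{1 − 3} = 10 · 1/4 = 5/2.
Numerically: E[X] ≈ 2.50000.

E[X] = C(5,3)·2^(1−C(3,2)) = 5/2 ≈ 2.50000.


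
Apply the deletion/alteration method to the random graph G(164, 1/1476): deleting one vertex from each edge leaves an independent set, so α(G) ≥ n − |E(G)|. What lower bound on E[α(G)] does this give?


E[|E(G)|] = C(164, 2)·p = 13366 · (1/1476) = 163/18.
E[α(G)] ≥ n − E[|E(G)|] = 164 − 163/18 = 2789/18.
Numerically: ≈ 154.944444.
(This is only a lower bound; the true E[α(G)] may be larger.)

E[α(G)] ≥ 2789/18 ≈ 154.944444.


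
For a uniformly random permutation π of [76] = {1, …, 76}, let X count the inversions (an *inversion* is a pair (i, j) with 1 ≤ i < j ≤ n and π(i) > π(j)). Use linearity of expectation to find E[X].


Write X = Σ X_I over the C(76, 2) = 2850 pairs i < j, with X_I the indicator of one inversion.
There are 2850 indicators.
For each fixed pair i < j, the values π(i) and π(j) are two distinct elements of {1, …, 76} in uniformly random order; by symmetry P[π(i) > π(j)] = 1/2.
By linearity: E[X] = 2850 · (1/2) = C(76, 2) · (1/2) = 2850/2 = 1425 ≈ 1425.0000.

E[X] = 1425 = 1425.0000.


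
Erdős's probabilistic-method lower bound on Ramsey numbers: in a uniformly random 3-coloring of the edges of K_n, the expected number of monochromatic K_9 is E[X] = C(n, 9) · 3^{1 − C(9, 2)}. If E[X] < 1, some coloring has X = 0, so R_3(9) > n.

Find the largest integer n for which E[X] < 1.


We need C(n, 9) · 3^{1 − 36} < 1, i.e. C(n, 9) < 3^{36 − 1} = 50031545098999707.
Check values of n near the boundary:
  n = 296: C(296, 9) = 42513789098994080; 42513789098994080 < 50031545098999707? YES
  n = 297: C(297, 9) = 43842345008337645; 43842345008337645 < 50031545098999707? YES
  n = 298: C(298, 9) = 45207677551849890; 45207677551849890 < 50031545098999707? YES
  n = 299: C(299, 9) = 46610674441390059; 46610674441390059 < 50031545098999707? YES
  n = 300: C(300, 9) = 48052241692154700; 48052241692154700 < 50031545098999707? YES
  n = 301: C(301, 9) = 49533303936090975; 49533303936090975 < 50031545098999707? YES
  n = 302: C(302, 9) = 51054804739588650; 51054804739588650 < 50031545098999707? NO
The largest n with C(n, 9) < 50031545098999707 is n = 301 (where E[X] = 16511101312030325/16677181699666569 ≈ 0.9900). Hence R_3(9) > 301, i.e. R_3(9) ≥ 302.

Largest n = 301; hence R_3(9) > 301.


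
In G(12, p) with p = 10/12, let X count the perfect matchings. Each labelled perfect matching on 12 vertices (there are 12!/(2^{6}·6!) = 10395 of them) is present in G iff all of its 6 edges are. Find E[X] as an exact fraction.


K_12 has 12!/(2^{6}·6!) = 10395 labelled perfect matchings.
For each such perfect matching H, let X_H = 1 if all 6 edges of H are present in G. Then P[X_H = 1] = p^{6} = (5/6)^{6} = 15625/46656.
By linearity of expectation: E[X] = Σ_H E[X_H] = 10395 · p^{6} = 10395 · 15625/46656 = 6015625/1728.
Numerically: E[X] ≈ 3481.3.

E[X] = 10395 · (5/6)^{6} = 6015625/1728 ≈ 3481.3.


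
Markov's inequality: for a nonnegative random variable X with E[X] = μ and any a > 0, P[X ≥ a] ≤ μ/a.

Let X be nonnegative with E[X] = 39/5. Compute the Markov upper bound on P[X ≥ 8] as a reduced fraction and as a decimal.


μ = E[X] = 39/5, a = 8.
Markov: P[X ≥ 8] ≤ μ/a = (39/5)/8 = 39/40.
Numerically: ≈ 0.975.
(Since a = 8 > μ = 7.800, the bound 39/40 is < 1 and informative.)

P[X ≥ 8] ≤ 39/40 ≈ 0.975.


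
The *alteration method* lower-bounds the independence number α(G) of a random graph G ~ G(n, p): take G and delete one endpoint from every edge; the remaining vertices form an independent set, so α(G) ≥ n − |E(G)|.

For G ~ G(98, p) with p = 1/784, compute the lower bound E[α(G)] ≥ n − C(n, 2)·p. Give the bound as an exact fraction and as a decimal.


E[|E(G)|] = C(98, 2)·p = 4753 · (1/784) = 97/16.
E[α(G)] ≥ n − E[|E(G)|] = 98 − 97/16 = 1471/16.
Numerically: ≈ 91.9375.
(This is only a lower bound; the true E[α(G)] may be larger.)

E[α(G)] ≥ 1471/16 ≈ 91.9375.


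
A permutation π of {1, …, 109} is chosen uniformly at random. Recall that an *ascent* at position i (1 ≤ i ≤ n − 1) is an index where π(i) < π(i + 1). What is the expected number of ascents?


Write X = Σ X_I over i = 1, …, 108, with X_I the indicator of one ascent.
There are 108 indicators.
For each fixed i, the pair (π(i), π(i+1)) is a uniformly random ordered pair of distinct values from {1, …, 109}; by symmetry P[π(i) < π(i+1)] = 1/2.
By linearity: E[X] = 108 · (1/2) = (109 − 1) · (1/2) = 54 ≈ 54.0000.

E[X] = 54 = 54.0000.


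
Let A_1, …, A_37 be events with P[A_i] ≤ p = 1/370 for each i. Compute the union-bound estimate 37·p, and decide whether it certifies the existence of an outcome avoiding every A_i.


Union bound: P[∪_{i=1}^{37} A_i] ≤ Σ_i P[A_i] ≤ 37·p = 37·(1/370) = 1/10.
Numerically: 1/10 ≈ 0.1000.
Is 1/10 < 1? YES.
Since P[∪ A_i] ≤ 1/10 < 1, the complement has P[∩ A_i^c] ≥ 1 − 1/10 = 9/10 > 0, so some outcome avoids every A_i.

37·p = 1/10 ≈ 0.1000; existence CERTIFIED by the union bound.


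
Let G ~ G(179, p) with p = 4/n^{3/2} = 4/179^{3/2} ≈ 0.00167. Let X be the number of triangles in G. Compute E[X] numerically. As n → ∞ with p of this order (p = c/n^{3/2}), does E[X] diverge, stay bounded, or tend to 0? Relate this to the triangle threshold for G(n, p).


Number of potential triangles: C(179, 3) = 939929.
Each occurs with probability p³ ≈ (0.00167)³ ≈ 4.65952e-09.
By linearity: E[X] = C(179, 3)·p³ ≈ 939929 · 4.65952e-09 ≈ 0.004.
Since α = 3/2 > 1, p = c/n^{3/2} = o(1/n) is below the triangle threshold p ~ 1/n. Asymptotically E[X] ~ (c³/6)·n^{3(1−α)} = (4³/6)·n^{-1.5} → 0, so by Markov's inequality G has no triangles w.h.p.

E[X] ≈ 0.004; in regime p = Θ(1/n^{3/2}) E[X] tends to 0 (below the triangle threshold p ~ 1/n).


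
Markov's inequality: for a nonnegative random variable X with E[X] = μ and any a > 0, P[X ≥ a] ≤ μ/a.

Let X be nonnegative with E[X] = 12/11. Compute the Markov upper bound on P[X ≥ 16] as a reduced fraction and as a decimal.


μ = E[X] = 12/11, a = 16.
Markov: P[X ≥ 16] ≤ μ/a = (12/11)/16 = 3/44.
Numerically: ≈ 0.068.
(Since a = 16 > μ = 1.091, the bound 3/44 is < 1 and informative.)

P[X ≥ 16] ≤ 3/44 ≈ 0.068.


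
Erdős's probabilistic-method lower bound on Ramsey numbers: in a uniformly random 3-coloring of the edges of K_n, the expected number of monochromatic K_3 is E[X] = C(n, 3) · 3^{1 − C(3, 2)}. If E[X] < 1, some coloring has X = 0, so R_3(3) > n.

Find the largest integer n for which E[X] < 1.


We need C(n, 3) · 3^{1 − 3} < 1, i.e. C(n, 3) < 3^{3 − 1} = 9.
Check values of n near the boundary:
  n = 3: C(3, 3) = 1; 1 < 9? YES
  n = 4: C(4, 3) = 4; 4 < 9? YES
  n = 5: C(5, 3) = 10; 10 < 9? NO
  n = 6: C(6, 3) = 20; 20 < 9? NO
The largest n with C(n, 3) < 9 is n = 4 (where E[X] = 4/9 ≈ 0.4444444). Hence R_3(3) > 4, i.e. R_3(3) ≥ 5.

Largest n = 4; hence R_3(3) > 4.


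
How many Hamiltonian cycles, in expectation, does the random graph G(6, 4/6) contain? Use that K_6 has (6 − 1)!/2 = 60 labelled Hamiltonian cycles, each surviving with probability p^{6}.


K_6 has (6 − 1)!/2 = 60 labelled Hamiltonian cycles.
For each such Hamiltonian cycle H, let X_H = 1 if all 6 edges of H are present in G. Then P[X_H = 1] = p^{6} = (2/3)^{6} = 64/729.
By linearity of expectation: E[X] = Σ_H E[X_H] = 60 · p^{6} = 60 · 64/729 = 1280/243.
Numerically: E[X] ≈ 5.27.

E[X] = 60 · (2/3)^{6} = 1280/243 ≈ 5.27.


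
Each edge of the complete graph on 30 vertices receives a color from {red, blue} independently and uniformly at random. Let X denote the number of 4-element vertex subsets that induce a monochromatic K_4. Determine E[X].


Let X = Σ_S X_S over the C(30, 4) = 27405 subsets S of size 4, where X_S = 1 if the K_4 on S is monochromatic.
For a fixed S, the K_4 on S has C(4, 2) = 6 edges. P[all 6 edges red] = (1/2)^6, and likewise for blue, so P[monochromatic] = 2·(1/2)^6 = 2^{1 − 6} = 1/32.
Summing: E[X] = C(30, 4) · 2^{1 − 6} = 27405 · 1/32 = 27405/32.
Numerically: E[X] ≈ 856.4062.

E[X] = C(30,4)·2^(1−C(4,2)) = 27405/32 ≈ 856.4062.


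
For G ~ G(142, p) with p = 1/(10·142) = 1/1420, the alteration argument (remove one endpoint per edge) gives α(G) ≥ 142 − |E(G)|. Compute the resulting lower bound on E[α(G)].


E[|E(G)|] = C(142, 2)·p = 10011 · (1/1420) = 141/20.
E[α(G)] ≥ n − E[|E(G)|] = 142 − 141/20 = 2699/20.
Numerically: ≈ 134.9500.
(This is only a lower bound; the true E[α(G)] may be larger.)

E[α(G)] ≥ 2699/20 ≈ 134.9500.


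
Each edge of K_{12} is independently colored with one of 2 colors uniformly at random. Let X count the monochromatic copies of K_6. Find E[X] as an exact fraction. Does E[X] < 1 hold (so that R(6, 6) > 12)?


E[X] = C(12, 6) · 2^{1 − 15} = 924 · 2^{−14} = 924/16384.
As a reduced fraction: E[X] = 231/4096 ≈ 0.0563965.
Is E[X] < 1? YES.
Since E[X] < 1, there exists a 2-coloring of K_{12} with no monochromatic K_6; hence R(6, 6) > 12.

E[X] = 231/4096 ≈ 0.0563965; E[X] < 1, so R(6, 6) > 12.


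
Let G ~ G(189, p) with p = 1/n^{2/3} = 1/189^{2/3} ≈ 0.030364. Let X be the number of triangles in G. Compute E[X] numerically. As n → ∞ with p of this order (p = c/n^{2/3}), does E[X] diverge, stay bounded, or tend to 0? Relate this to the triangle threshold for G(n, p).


Number of potential triangles: C(189, 3) = 1107414.
Each occurs with probability p³ ≈ (0.030364)³ ≈ 2.79947370e-05.
By linearity: E[X] = C(189, 3)·p³ ≈ 1107414 · 2.79947370e-05 ≈ 31.001764.
Since α = 2/3 < 1, p = c/n^{2/3} ≫ 1/n is above the triangle threshold p ~ 1/n. Asymptotically E[X] ~ (c³/6)·n^{3(1−α)} = (1³/6)·n^{1} → ∞; triangles are abundant w.h.p.

E[X] ≈ 31.001764; in regime p = Θ(1/n^{2/3}) E[X] diverges (above the triangle threshold p ~ 1/n).


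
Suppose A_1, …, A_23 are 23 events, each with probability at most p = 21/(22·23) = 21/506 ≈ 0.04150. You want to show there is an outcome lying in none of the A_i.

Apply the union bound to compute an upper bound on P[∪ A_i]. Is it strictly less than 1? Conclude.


Union bound: P[∪_{i=1}^{23} A_i] ≤ Σ_i P[A_i] ≤ 23·p = 23·(21/506) = 21/22.
Numerically: 21/22 ≈ 0.95455.
Is 21/22 < 1? YES.
Since P[∪ A_i] ≤ 21/22 < 1, the complement has P[∩ A_i^c] ≥ 1 − 21/22 = 1/22 > 0, so some outcome avoids every A_i.

23·p = 21/22 ≈ 0.95455; existence CERTIFIED by the union bound.


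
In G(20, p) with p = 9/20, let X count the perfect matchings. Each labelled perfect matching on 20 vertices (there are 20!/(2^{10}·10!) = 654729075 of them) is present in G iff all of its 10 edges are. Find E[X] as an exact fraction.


K_20 has 20!/(2^{10}·10!) = 654729075 labelled perfect matchings.
For each such perfect matching H, let X_H = 1 if all 10 edges of H are present in G. Then P[X_H = 1] = p^{10} = (9/20)^{10} = 3486784401/10240000000000.
Summing the indicators: E[X] = Σ_H E[X_H] = 654729075 · p^{10} = 654729075 · 3486784401/10240000000000 = 91315965023646363/409600000000.
Numerically: E[X] ≈ 2.2294e+05.

E[X] = 654729075 · (9/20)^{10} = 91315965023646363/409600000000 ≈ 2.2294e+05.


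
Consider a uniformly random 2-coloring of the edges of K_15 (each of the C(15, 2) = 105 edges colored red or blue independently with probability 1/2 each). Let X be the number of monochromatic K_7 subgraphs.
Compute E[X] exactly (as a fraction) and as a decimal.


Let X = Σ_S X_S over the C(15, 7) = 6435 subsets S of size 7, where X_S = 1 if the K_7 on S is monochromatic.
For a fixed S, the K_7 on S has C(7, 2) = 21 edges. P[all 21 edges red] = (1/2)^21, and likewise for blue, so P[monochromatic] = 2·(1/2)^21 = 2^{1 − 21} = 1/1048576.
By linearity of expectation: E[X] = C(15, 7) · 2^{1 − 21} = 6435 · 1/1048576 = 6435/1048576.
Numerically: E[X] ≈ 0.0061.

E[X] = C(15,7)·2^(1−C(7,2)) = 6435/1048576 ≈ 0.0061.


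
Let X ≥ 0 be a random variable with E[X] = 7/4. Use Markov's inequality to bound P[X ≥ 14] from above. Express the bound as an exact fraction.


μ = E[X] = 7/4, a = 14.
Markov: P[X ≥ 14] ≤ μ/a = (7/4)/14 = 1/8.
Numerically: ≈ 0.1250.
(Since a = 14 > μ = 1.7500, the bound 1/8 is < 1 and informative.)

P[X ≥ 14] ≤ 1/8 ≈ 0.1250.


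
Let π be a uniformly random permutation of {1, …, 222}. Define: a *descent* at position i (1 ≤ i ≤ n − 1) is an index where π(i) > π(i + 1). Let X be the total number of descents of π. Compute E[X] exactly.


Write X = Σ X_I over i = 1, …, 221, with X_I the indicator of one descent.
There are 221 indicators.
For each fixed i, the pair (π(i), π(i+1)) is a uniformly random ordered pair of distinct values from {1, …, 222}; by symmetry P[π(i) > π(i+1)] = 1/2.
By linearity: E[X] = 221 · (1/2) = (222 − 1) · (1/2) = 221/2 ≈ 110.500000.

E[X] = 221/2 = 110.500000.


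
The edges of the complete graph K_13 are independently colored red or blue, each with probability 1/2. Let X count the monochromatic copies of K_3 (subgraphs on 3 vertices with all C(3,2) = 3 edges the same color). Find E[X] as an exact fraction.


Let X = Σ_S X_S over the C(13, 3) = 286 subsets S of size 3, where X_S = 1 if the K_3 on S is monochromatic.
For a fixed S, the K_3 on S has C(3, 2) = 3 edges. P[all 3 edges red] = (1/2)^3, and likewise for blue, so P[monochromatic] = 2·(1/2)^3 = 2^{1 − 3} = 1/4.
By linearity: E[X] = C(13, 3) · 2^{1 − 3} = 286 · 1/4 = 143/2.
Numerically: E[X] ≈ 71.5000.

E[X] = C(13,3)·2^(1−C(3,2)) = 143/2 ≈ 71.5000.


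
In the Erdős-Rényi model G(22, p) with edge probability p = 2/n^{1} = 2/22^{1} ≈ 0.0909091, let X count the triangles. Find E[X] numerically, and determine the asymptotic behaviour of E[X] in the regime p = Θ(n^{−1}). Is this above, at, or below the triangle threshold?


Number of potential triangles: C(22, 3) = 1540.
Each occurs with probability p³ ≈ (0.0909091)³ ≈ 7.51314801e-04.
By linearity: E[X] = C(22, 3)·p³ ≈ 1540 · 7.51314801e-04 ≈ 1.157025.
Here α = 1, so p = 2/n is exactly at the triangle threshold p ~ 1/n. Asymptotically E[X] → c³/6 = 2³/6 = 4/3 ≈ 1.333333, a bounded constant. In this regime the triangle count is asymptotically Poisson(c³/6).

E[X] ≈ 1.157025; in regime p = Θ(1/n^{1}) E[X] stays bounded (at the triangle threshold p ~ 1/n).


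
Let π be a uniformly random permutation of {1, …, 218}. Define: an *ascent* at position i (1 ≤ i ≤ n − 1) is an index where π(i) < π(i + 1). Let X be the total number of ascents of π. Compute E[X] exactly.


Write X = Σ X_I over i = 1, …, 217, with X_I the indicator of one ascent.
There are 217 indicators.
For each fixed i, the pair (π(i), π(i+1)) is a uniformly random ordered pair of distinct values from {1, …, 218}; by symmetry P[π(i) < π(i+1)] = 1/2.
By linearity: E[X] = 217 · (1/2) = (218 − 1) · (1/2) = 217/2 ≈ 108.500.

E[X] = 217/2 = 108.500.


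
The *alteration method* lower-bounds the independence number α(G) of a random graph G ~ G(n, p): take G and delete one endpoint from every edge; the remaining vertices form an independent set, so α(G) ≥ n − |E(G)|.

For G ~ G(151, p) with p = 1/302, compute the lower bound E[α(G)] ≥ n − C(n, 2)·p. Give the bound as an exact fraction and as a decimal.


E[|E(G)|] = C(151, 2)·p = 11325 · (1/302) = 75/2.
E[α(G)] ≥ n − E[|E(G)|] = 151 − 75/2 = 227/2.
Numerically: ≈ 113.5000.
(This is only a lower bound; the true E[α(G)] may be larger.)

E[α(G)] ≥ 227/2 ≈ 113.5000.
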